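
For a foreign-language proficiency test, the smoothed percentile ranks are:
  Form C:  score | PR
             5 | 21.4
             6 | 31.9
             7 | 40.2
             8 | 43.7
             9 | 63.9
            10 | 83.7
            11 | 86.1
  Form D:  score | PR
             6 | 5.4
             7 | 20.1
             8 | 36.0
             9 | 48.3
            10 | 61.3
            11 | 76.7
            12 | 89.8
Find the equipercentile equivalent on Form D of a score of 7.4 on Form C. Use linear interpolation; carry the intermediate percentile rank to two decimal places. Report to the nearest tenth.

PR of 7.4 on Form C: 40.2 + (7.4 − 7)/(8 − 7) × (43.7 − 40.2) = 41.60
On Form D, PR 41.60 falls between score 8 (PR 36.0) and 9 (PR 48.3).
Interpolate: 8 + (41.60 − 36.0)/(48.3 − 36.0) × (9 − 8) = 8.5

8.5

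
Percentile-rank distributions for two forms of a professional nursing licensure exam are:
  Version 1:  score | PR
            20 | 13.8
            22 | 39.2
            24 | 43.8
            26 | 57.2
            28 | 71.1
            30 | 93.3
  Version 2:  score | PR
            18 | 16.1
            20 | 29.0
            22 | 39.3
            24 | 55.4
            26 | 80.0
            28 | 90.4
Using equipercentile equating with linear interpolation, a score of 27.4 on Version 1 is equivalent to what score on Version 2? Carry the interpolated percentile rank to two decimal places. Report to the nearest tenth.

PR of 27.4 on Version 1: 57.2 + (27.4 − 26)/(28 − 26) × (71.1 − 57.2) = 66.93
On Version 2, PR 66.93 falls between score 24 (PR 55.4) and 26 (PR 80.0).
Interpolate: 24 + (66.93 − 55.4)/(80.0 − 55.4) × (26 − 24) = 24.9

24.9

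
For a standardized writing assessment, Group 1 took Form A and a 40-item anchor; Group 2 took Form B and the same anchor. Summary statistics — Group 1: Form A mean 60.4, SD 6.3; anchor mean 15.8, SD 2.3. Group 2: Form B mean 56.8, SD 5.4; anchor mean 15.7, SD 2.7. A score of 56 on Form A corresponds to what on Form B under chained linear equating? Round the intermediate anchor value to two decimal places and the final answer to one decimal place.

Form A → anchor (Group 1): v = (2.3/6.3)(56 − 60.4) + 15.8 = 14.19
anchor → Form B (Group 2): y = (5.4/2.7)(14.19 − 15.7) + 56.8 = 53.8

53.8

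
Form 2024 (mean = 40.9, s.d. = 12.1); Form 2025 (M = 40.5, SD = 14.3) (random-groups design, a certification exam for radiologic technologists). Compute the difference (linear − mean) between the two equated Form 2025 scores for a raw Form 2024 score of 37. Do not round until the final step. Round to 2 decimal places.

-0.71

Mean-equated: 37 + (40.5 − 40.9) = 36.60
Linear-equated: (14.3/12.1)(37 − 40.9) + 40.5 = 35.891
Difference = 35.891 − 36.60 = -0.71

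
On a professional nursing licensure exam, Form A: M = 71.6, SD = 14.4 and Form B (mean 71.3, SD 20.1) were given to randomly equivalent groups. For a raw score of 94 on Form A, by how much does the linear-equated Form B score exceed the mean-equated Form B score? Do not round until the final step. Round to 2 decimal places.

8.87

Mean-equated: 94 + (71.3 − 71.6) = 93.70
Linear-equated: (20.1/14.4)(94 − 71.6) + 71.3 = 102.567
Difference = 102.567 − 93.70 = 8.87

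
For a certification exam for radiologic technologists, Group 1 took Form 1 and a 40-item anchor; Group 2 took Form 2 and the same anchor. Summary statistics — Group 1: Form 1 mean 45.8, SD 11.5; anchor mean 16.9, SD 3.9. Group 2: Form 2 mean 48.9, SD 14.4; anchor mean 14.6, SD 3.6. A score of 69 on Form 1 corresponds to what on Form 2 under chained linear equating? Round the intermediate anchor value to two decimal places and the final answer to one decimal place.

Form 1 → anchor (Group 1): v = (3.9/11.5)(69 − 45.8) + 16.9 = 24.77
anchor → Form 2 (Group 2): y = (14.4/3.6)(24.77 − 14.6) + 48.9 = 89.6

89.6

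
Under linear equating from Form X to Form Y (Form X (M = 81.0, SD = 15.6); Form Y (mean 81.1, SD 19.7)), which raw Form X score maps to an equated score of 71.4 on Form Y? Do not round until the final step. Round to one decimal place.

Invert y = (SD_Y/SD_X)(x − M_X) + M_Y:
x = (SD_X/SD_Y)(y − M_Y) + M_X = (15.6/19.7)(71.4 − 81.1) + 81.0
x = 0.791878 × -9.700 + 81.0 = 73.3

73.3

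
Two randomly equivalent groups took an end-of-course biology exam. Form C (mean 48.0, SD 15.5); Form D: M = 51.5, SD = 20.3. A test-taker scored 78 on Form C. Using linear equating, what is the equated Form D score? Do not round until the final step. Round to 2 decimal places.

Linear equating: y = (SD_Y/SD_X)(x − M_X) + M_Y
y = (20.3/15.5)(78 − 48.0) + 51.5
y = 1.309677 × 30.0 + 51.5 = 39.2903 + 51.5 = 90.79

90.79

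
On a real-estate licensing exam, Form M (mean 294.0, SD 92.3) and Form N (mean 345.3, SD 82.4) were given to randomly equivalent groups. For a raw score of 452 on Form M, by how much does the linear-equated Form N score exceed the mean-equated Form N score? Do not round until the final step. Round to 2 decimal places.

-16.95

Mean-equated: 452 + (345.3 − 294.0) = 503.30
Linear-equated: (82.4/92.3)(452 − 294.0) + 345.3 = 486.353
Difference = 486.353 − 503.30 = -16.95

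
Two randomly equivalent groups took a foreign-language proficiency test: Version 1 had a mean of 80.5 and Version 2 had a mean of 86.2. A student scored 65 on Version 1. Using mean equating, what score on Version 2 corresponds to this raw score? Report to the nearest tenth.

70.7

Mean equating: y = x + (M_Y − M_X) = 65 + (86.2 − 80.5) = 70.7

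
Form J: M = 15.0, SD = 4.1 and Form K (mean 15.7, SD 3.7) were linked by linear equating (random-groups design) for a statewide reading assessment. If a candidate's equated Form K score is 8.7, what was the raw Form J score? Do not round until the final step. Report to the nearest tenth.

7.2

Invert y = (SD_Y/SD_X)(x − M_X) + M_Y:
x = (SD_X/SD_Y)(y − M_Y) + M_X = (4.1/3.7)(8.7 − 15.7) + 15.0
x = 1.108108 × -7.000 + 15.0 = 7.2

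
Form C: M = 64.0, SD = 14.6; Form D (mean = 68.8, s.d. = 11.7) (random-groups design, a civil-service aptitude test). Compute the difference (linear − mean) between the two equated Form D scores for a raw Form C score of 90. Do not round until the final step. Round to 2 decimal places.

Mean-equated: 90 + (68.8 − 64.0) = 94.80
Linear-equated: (11.7/14.6)(90 − 64.0) + 68.8 = 89.636
Difference = 89.636 − 94.80 = -5.16

-5.16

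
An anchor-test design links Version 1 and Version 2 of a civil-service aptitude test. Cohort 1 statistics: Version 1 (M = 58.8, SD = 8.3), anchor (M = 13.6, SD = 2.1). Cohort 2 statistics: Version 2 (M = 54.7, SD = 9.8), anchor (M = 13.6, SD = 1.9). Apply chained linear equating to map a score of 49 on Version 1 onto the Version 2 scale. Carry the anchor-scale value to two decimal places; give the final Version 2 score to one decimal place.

Version 1 → anchor (Cohort 1): v = (2.1/8.3)(49 − 58.8) + 13.6 = 11.12
anchor → Version 2 (Cohort 2): y = (9.8/1.9)(11.12 − 13.6) + 54.7 = 41.9

41.9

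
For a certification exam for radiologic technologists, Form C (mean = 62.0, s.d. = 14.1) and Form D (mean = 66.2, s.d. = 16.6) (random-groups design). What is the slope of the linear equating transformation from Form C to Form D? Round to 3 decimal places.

A = SD_Y / SD_X = 16.6 / 14.1 = 1.177

1.177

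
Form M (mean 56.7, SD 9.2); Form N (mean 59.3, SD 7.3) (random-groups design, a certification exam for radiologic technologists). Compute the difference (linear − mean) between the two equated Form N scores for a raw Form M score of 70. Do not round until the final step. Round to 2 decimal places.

-2.75

Mean-equated: 70 + (59.3 − 56.7) = 72.60
Linear-equated: (7.3/9.2)(70 − 56.7) + 59.3 = 69.853
Difference = 69.853 − 72.60 = -2.75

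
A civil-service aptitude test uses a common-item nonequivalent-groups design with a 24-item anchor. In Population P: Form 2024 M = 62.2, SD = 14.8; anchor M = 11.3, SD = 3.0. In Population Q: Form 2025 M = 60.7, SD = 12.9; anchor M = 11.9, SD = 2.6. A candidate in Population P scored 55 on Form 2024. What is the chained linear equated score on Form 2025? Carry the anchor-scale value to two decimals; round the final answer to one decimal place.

Form 2024 → anchor (Population P): v = (3.0/14.8)(55 − 62.2) + 11.3 = 9.84
anchor → Form 2025 (Population Q): y = (12.9/2.6)(9.84 − 11.9) + 60.7 = 50.5

50.5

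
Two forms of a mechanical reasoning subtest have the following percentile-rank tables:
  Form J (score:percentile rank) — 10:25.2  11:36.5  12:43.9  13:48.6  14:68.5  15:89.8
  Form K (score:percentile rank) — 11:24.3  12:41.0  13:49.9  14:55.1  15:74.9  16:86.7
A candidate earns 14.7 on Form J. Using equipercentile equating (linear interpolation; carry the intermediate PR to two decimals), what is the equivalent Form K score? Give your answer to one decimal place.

PR of 14.7 on Form J: 68.5 + (14.7 − 14)/(15 − 14) × (89.8 − 68.5) = 83.41
On Form K, PR 83.41 falls between score 15 (PR 74.9) and 16 (PR 86.7).
Interpolate: 15 + (83.41 − 74.9)/(86.7 − 74.9) × (16 − 15) = 15.7

15.7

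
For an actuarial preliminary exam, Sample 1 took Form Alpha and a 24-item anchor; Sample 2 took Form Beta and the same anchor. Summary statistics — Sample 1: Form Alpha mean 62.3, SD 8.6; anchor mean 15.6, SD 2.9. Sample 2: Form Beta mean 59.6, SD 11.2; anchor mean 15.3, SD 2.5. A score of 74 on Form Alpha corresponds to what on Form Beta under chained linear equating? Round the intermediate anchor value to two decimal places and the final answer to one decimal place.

78.6

Form Alpha → anchor (Sample 1): v = (2.9/8.6)(74 − 62.3) + 15.6 = 19.55
anchor → Form Beta (Sample 2): y = (11.2/2.5)(19.55 − 15.3) + 59.6 = 78.6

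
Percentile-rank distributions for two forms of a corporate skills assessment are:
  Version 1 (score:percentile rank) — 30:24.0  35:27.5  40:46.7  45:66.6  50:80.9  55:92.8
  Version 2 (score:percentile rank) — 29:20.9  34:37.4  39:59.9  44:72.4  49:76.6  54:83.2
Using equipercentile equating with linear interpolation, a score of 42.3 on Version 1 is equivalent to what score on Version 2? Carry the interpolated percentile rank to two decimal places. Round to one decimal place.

38.1

PR of 42.3 on Version 1: 46.7 + (42.3 − 40)/(45 − 40) × (66.6 − 46.7) = 55.85
On Version 2, PR 55.85 falls between score 34 (PR 37.4) and 39 (PR 59.9).
Interpolate: 34 + (55.85 − 37.4)/(59.9 − 37.4) × (39 − 34) = 38.1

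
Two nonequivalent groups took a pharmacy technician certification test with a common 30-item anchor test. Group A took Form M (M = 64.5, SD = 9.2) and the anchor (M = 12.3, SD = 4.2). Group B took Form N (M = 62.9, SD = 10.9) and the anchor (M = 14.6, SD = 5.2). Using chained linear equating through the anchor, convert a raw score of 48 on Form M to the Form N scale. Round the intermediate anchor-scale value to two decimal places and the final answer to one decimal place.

42.3

Form M → anchor (Group A): v = (4.2/9.2)(48 − 64.5) + 12.3 = 4.77
anchor → Form N (Group B): y = (10.9/5.2)(4.77 − 14.6) + 62.9 = 42.3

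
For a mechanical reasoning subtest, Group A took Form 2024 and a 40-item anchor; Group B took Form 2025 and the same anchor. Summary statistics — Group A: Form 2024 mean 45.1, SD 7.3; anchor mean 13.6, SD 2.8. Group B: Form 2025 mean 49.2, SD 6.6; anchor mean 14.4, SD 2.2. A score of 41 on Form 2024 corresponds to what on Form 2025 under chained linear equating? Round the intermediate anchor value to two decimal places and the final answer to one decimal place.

42.1

Form 2024 → anchor (Group A): v = (2.8/7.3)(41 − 45.1) + 13.6 = 12.03
anchor → Form 2025 (Group B): y = (6.6/2.2)(12.03 − 14.4) + 49.2 = 42.1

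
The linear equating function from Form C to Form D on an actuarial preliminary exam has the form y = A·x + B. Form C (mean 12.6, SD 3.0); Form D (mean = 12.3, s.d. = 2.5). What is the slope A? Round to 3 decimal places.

0.833

A = SD_Y / SD_X = 2.5 / 3.0 = 0.833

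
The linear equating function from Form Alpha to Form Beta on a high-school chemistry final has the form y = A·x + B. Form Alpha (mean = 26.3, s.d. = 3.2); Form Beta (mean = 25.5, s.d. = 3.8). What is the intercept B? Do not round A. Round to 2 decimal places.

A = SD_Y / SD_X = 3.8 / 3.2 = 1.187500
B = M_Y − A·M_X = 25.5 − 1.187500 × 26.3 = -5.73

-5.73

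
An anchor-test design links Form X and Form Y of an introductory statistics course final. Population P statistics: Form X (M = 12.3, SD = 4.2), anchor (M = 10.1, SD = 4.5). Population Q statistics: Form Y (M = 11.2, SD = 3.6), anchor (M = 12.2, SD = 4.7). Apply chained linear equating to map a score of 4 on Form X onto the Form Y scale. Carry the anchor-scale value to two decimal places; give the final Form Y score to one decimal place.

Form X → anchor (Population P): v = (4.5/4.2)(4 − 12.3) + 10.1 = 1.21
anchor → Form Y (Population Q): y = (3.6/4.7)(1.21 − 12.2) + 11.2 = 2.8

2.8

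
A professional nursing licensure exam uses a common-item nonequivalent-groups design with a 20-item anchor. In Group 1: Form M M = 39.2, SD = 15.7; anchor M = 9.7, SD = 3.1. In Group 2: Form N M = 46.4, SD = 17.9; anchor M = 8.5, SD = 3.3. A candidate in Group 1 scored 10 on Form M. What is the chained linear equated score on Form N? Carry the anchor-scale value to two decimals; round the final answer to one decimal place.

Form M → anchor (Group 1): v = (3.1/15.7)(10 − 39.2) + 9.7 = 3.93
anchor → Form N (Group 2): y = (17.9/3.3)(3.93 − 8.5) + 46.4 = 21.6

21.6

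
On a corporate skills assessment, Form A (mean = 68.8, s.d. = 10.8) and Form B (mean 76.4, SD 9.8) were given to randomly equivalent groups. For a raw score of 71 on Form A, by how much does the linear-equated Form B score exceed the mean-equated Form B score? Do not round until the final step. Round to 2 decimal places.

Mean-equated: 71 + (76.4 − 68.8) = 78.60
Linear-equated: (9.8/10.8)(71 − 68.8) + 76.4 = 78.396
Difference = 78.396 − 78.60 = -0.20

-0.20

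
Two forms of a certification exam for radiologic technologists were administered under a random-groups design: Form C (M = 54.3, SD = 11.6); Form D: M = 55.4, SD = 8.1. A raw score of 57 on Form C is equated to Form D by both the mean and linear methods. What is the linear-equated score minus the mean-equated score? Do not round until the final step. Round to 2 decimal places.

Mean-equated: 57 + (55.4 − 54.3) = 58.10
Linear-equated: (8.1/11.6)(57 − 54.3) + 55.4 = 57.285
Difference = 57.285 − 58.10 = -0.81

-0.81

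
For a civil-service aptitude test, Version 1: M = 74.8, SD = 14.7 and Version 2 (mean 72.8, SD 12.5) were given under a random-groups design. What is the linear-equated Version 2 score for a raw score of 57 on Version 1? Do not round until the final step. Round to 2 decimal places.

Linear equating: y = (SD_Y/SD_X)(x − M_X) + M_Y
y = (12.5/14.7)(57 − 74.8) + 72.8
y = 0.850340 × -17.8 + 72.8 = -15.1361 + 72.8 = 57.66

57.66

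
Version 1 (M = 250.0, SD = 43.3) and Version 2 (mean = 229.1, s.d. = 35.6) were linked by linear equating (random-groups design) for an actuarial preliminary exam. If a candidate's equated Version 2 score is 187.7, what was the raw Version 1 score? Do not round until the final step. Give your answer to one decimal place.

Invert y = (SD_Y/SD_X)(x − M_X) + M_Y:
x = (SD_X/SD_Y)(y − M_Y) + M_X = (43.3/35.6)(187.7 − 229.1) + 250.0
x = 1.216292 × -41.400 + 250.0 = 199.6

199.6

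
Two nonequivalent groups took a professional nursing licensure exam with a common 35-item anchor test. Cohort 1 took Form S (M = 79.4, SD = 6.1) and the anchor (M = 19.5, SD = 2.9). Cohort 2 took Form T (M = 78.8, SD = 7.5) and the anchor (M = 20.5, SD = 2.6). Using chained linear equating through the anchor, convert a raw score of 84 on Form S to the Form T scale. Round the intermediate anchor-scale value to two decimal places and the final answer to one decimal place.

Form S → anchor (Cohort 1): v = (2.9/6.1)(84 − 79.4) + 19.5 = 21.69
anchor → Form T (Cohort 2): y = (7.5/2.6)(21.69 − 20.5) + 78.8 = 82.2

82.2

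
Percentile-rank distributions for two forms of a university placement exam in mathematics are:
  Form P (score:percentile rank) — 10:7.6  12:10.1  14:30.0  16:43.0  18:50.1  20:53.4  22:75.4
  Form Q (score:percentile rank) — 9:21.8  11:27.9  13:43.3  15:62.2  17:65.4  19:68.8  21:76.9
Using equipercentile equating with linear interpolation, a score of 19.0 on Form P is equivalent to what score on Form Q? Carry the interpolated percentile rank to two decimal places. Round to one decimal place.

PR of 19.0 on Form P: 50.1 + (19.0 − 18)/(20 − 18) × (53.4 − 50.1) = 51.75
On Form Q, PR 51.75 falls between score 13 (PR 43.3) and 15 (PR 62.2).
Interpolate: 13 + (51.75 − 43.3)/(62.2 − 43.3) × (15 − 13) = 13.9

13.9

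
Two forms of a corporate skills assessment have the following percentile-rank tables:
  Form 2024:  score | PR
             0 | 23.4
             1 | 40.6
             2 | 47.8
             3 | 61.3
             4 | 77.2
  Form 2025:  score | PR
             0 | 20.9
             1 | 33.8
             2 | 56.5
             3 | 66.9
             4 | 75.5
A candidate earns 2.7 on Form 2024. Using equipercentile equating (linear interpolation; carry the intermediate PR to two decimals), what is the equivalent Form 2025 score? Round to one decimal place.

2.1

PR of 2.7 on Form 2024: 47.8 + (2.7 − 2)/(3 − 2) × (61.3 − 47.8) = 57.25
On Form 2025, PR 57.25 falls between score 2 (PR 56.5) and 3 (PR 66.9).
Interpolate: 2 + (57.25 − 56.5)/(66.9 − 56.5) × (3 − 2) = 2.1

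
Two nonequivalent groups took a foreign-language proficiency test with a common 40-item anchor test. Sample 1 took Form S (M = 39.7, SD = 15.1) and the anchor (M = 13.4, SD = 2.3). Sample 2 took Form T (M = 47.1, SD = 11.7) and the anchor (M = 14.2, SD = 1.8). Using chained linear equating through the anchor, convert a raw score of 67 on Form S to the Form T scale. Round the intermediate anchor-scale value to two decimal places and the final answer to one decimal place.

Form S → anchor (Sample 1): v = (2.3/15.1)(67 − 39.7) + 13.4 = 17.56
anchor → Form T (Sample 2): y = (11.7/1.8)(17.56 − 14.2) + 47.1 = 68.9

68.9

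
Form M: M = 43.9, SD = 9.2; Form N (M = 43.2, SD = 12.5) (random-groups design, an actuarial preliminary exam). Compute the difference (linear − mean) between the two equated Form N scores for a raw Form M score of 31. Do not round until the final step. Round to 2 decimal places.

Mean-equated: 31 + (43.2 − 43.9) = 30.30
Linear-equated: (12.5/9.2)(31 − 43.9) + 43.2 = 25.673
Difference = 25.673 − 30.30 = -4.63

-4.63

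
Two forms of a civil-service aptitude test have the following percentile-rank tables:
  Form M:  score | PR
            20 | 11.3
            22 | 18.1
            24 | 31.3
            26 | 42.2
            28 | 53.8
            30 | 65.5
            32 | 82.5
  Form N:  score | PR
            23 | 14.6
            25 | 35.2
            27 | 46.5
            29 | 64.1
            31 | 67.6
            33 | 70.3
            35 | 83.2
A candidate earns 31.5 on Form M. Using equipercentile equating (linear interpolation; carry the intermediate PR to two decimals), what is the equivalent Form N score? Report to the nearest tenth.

34.2

PR of 31.5 on Form M: 65.5 + (31.5 − 30)/(32 − 30) × (82.5 − 65.5) = 78.25
On Form N, PR 78.25 falls between score 33 (PR 70.3) and 35 (PR 83.2).
Interpolate: 33 + (78.25 − 70.3)/(83.2 − 70.3) × (35 − 33) = 34.2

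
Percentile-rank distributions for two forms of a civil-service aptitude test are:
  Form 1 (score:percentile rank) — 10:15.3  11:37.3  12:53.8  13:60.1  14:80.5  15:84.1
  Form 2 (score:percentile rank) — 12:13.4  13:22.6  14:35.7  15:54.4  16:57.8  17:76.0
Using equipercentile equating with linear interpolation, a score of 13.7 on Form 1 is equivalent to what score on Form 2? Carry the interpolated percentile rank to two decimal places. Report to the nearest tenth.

PR of 13.7 on Form 1: 60.1 + (13.7 − 13)/(14 − 13) × (80.5 − 60.1) = 74.38
On Form 2, PR 74.38 falls between score 16 (PR 57.8) and 17 (PR 76.0).
Interpolate: 16 + (74.38 − 57.8)/(76.0 − 57.8) × (17 − 16) = 16.9

16.9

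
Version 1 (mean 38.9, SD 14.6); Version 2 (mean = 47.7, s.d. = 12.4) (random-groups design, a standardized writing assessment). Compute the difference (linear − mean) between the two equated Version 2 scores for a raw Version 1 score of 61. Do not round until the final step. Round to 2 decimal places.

-3.33

Mean-equated: 61 + (47.7 − 38.9) = 69.80
Linear-equated: (12.4/14.6)(61 − 38.9) + 47.7 = 66.470
Difference = 66.470 − 69.80 = -3.33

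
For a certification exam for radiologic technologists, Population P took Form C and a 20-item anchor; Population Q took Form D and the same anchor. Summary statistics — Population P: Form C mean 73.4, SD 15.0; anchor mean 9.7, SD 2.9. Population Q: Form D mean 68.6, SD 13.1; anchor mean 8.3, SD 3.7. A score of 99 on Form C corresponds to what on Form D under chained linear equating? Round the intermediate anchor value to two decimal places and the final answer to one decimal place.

Form C → anchor (Population P): v = (2.9/15.0)(99 − 73.4) + 9.7 = 14.65
anchor → Form D (Population Q): y = (13.1/3.7)(14.65 − 8.3) + 68.6 = 91.1

91.1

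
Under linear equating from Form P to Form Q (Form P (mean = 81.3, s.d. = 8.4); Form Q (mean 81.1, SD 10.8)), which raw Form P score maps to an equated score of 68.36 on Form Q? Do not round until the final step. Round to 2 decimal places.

71.39

Invert y = (SD_Y/SD_X)(x − M_X) + M_Y:
x = (SD_X/SD_Y)(y − M_Y) + M_X = (8.4/10.8)(68.36 − 81.1) + 81.3
x = 0.777778 × -12.740 + 81.3 = 71.39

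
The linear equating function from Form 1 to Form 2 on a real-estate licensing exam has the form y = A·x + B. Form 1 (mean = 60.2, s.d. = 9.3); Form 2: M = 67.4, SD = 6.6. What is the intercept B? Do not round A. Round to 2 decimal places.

24.68

A = SD_Y / SD_X = 6.6 / 9.3 = 0.709677
B = M_Y − A·M_X = 67.4 − 0.709677 × 60.2 = 24.68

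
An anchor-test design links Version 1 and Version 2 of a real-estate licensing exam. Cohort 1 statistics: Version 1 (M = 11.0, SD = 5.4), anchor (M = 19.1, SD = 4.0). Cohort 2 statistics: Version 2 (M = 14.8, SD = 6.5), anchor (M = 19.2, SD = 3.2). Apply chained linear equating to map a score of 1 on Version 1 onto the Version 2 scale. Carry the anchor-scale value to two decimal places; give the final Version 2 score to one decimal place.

Version 1 → anchor (Cohort 1): v = (4.0/5.4)(1 − 11.0) + 19.1 = 11.69
anchor → Version 2 (Cohort 2): y = (6.5/3.2)(11.69 − 19.2) + 14.8 = -0.5

-0.5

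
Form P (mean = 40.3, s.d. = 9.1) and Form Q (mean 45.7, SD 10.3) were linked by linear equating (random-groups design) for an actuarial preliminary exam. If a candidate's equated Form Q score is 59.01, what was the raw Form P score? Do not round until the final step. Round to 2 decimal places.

Invert y = (SD_Y/SD_X)(x − M_X) + M_Y:
x = (SD_X/SD_Y)(y − M_Y) + M_X = (9.1/10.3)(59.01 − 45.7) + 40.3
x = 0.883495 × 13.310 + 40.3 = 52.06

52.06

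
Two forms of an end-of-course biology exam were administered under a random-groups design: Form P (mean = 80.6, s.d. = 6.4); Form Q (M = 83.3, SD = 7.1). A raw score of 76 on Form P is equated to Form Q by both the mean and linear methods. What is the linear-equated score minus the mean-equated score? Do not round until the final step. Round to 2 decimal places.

-0.50

Mean-equated: 76 + (83.3 − 80.6) = 78.70
Linear-equated: (7.1/6.4)(76 − 80.6) + 83.3 = 78.197
Difference = 78.197 − 78.70 = -0.50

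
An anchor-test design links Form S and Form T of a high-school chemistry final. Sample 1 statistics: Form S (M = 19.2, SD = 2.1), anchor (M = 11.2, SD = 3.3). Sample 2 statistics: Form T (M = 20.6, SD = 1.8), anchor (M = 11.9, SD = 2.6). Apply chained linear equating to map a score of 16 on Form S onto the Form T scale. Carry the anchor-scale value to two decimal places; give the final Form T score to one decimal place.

Form S → anchor (Sample 1): v = (3.3/2.1)(16 − 19.2) + 11.2 = 6.17
anchor → Form T (Sample 2): y = (1.8/2.6)(6.17 − 11.9) + 20.6 = 16.6

16.6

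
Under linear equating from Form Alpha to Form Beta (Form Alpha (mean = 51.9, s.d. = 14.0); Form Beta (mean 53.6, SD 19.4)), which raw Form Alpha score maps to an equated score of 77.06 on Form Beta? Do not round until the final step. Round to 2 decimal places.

Invert y = (SD_Y/SD_X)(x − M_X) + M_Y:
x = (SD_X/SD_Y)(y − M_Y) + M_X = (14.0/19.4)(77.06 − 53.6) + 51.9
x = 0.721649 × 23.460 + 51.9 = 68.83

68.83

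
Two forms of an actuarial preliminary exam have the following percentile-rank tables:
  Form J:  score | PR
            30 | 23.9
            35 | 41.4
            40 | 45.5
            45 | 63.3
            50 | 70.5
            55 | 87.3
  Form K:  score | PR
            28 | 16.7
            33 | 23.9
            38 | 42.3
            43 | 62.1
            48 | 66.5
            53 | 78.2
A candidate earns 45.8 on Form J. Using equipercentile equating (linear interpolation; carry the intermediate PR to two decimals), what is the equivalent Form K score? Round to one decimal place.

PR of 45.8 on Form J: 63.3 + (45.8 − 45)/(50 − 45) × (70.5 − 63.3) = 64.45
On Form K, PR 64.45 falls between score 43 (PR 62.1) and 48 (PR 66.5).
Interpolate: 43 + (64.45 − 62.1)/(66.5 − 62.1) × (48 − 43) = 45.7

45.7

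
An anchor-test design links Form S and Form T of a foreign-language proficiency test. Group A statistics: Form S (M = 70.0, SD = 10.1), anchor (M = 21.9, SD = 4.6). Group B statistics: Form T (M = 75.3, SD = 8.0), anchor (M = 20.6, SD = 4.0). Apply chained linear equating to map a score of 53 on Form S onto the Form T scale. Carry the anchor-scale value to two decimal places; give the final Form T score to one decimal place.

62.4

Form S → anchor (Group A): v = (4.6/10.1)(53 − 70.0) + 21.9 = 14.16
anchor → Form T (Group B): y = (8.0/4.0)(14.16 − 20.6) + 75.3 = 62.4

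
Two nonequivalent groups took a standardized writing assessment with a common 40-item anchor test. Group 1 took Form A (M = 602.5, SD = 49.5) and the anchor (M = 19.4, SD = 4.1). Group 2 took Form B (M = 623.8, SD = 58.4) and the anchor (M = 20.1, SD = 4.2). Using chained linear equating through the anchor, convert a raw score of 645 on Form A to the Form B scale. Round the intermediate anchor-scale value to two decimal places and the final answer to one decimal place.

663.0

Form A → anchor (Group 1): v = (4.1/49.5)(645 − 602.5) + 19.4 = 22.92
anchor → Form B (Group 2): y = (58.4/4.2)(22.92 − 20.1) + 623.8 = 663.0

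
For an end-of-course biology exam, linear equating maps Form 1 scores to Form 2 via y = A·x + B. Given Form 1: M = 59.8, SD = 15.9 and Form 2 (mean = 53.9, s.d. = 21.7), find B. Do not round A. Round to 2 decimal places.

A = SD_Y / SD_X = 21.7 / 15.9 = 1.364780
B = M_Y − A·M_X = 53.9 − 1.364780 × 59.8 = -27.71

-27.71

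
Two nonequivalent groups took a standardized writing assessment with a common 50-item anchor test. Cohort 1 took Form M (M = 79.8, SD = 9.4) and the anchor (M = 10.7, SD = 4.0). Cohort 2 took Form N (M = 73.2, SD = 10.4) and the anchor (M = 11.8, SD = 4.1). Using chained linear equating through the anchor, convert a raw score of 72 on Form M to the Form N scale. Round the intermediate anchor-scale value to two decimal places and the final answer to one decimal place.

62.0

Form M → anchor (Cohort 1): v = (4.0/9.4)(72 − 79.8) + 10.7 = 7.38
anchor → Form N (Cohort 2): y = (10.4/4.1)(7.38 − 11.8) + 73.2 = 62.0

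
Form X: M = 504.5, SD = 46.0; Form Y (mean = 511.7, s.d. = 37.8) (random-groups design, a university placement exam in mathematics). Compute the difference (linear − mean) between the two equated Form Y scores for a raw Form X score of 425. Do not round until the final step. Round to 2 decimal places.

14.17

Mean-equated: 425 + (511.7 − 504.5) = 432.20
Linear-equated: (37.8/46.0)(425 − 504.5) + 511.7 = 446.372
Difference = 446.372 − 432.20 = 14.17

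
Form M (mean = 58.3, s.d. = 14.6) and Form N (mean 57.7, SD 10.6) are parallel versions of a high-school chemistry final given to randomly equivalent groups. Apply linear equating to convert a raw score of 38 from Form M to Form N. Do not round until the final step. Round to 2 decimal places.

42.96

Linear equating: y = (SD_Y/SD_X)(x − M_X) + M_Y
y = (10.6/14.6)(38 − 58.3) + 57.7
y = 0.726027 × -20.3 + 57.7 = -14.7384 + 57.7 = 42.96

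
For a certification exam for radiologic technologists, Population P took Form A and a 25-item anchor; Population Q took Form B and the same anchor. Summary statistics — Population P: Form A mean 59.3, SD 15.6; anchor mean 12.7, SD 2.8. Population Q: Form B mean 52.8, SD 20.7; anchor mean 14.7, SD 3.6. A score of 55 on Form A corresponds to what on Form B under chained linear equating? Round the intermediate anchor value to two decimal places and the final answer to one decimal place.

Form A → anchor (Population P): v = (2.8/15.6)(55 − 59.3) + 12.7 = 11.93
anchor → Form B (Population Q): y = (20.7/3.6)(11.93 − 14.7) + 52.8 = 36.9

36.9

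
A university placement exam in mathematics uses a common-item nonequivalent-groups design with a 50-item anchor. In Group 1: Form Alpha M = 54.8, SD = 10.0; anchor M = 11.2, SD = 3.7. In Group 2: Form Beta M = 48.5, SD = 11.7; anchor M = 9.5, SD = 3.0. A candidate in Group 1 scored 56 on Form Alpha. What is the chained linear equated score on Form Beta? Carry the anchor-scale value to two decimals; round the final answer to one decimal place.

Form Alpha → anchor (Group 1): v = (3.7/10.0)(56 − 54.8) + 11.2 = 11.64
anchor → Form Beta (Group 2): y = (11.7/3.0)(11.64 − 9.5) + 48.5 = 56.8

56.8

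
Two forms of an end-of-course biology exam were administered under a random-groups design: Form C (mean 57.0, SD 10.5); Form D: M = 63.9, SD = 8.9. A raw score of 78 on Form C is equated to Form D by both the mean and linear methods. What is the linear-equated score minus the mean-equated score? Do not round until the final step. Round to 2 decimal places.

-3.20

Mean-equated: 78 + (63.9 − 57.0) = 84.90
Linear-equated: (8.9/10.5)(78 − 57.0) + 63.9 = 81.700
Difference = 81.700 − 84.90 = -3.20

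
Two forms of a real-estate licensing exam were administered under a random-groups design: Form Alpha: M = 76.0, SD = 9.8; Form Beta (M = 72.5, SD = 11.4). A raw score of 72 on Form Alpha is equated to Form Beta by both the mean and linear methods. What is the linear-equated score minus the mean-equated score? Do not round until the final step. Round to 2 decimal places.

Mean-equated: 72 + (72.5 − 76.0) = 68.50
Linear-equated: (11.4/9.8)(72 − 76.0) + 72.5 = 67.847
Difference = 67.847 − 68.50 = -0.65

-0.65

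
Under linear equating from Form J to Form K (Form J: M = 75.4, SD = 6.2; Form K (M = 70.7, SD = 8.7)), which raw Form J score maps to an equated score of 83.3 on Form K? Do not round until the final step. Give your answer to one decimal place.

84.4

Invert y = (SD_Y/SD_X)(x − M_X) + M_Y:
x = (SD_X/SD_Y)(y − M_Y) + M_X = (6.2/8.7)(83.3 − 70.7) + 75.4
x = 0.712644 × 12.600 + 75.4 = 84.4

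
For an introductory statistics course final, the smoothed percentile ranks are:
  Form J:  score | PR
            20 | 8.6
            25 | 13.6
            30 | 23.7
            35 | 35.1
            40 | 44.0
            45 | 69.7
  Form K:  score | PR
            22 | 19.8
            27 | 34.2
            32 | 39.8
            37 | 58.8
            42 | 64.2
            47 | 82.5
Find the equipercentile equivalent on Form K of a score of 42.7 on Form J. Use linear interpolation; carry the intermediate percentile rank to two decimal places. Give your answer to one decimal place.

PR of 42.7 on Form J: 44.0 + (42.7 − 40)/(45 − 40) × (69.7 − 44.0) = 57.88
On Form K, PR 57.88 falls between score 32 (PR 39.8) and 37 (PR 58.8).
Interpolate: 32 + (57.88 − 39.8)/(58.8 − 39.8) × (37 − 32) = 36.8

36.8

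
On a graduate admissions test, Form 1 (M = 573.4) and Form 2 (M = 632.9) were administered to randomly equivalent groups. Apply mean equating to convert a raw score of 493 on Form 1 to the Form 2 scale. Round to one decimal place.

Mean equating: y = x + (M_Y − M_X) = 493 + (632.9 − 573.4) = 552.5

552.5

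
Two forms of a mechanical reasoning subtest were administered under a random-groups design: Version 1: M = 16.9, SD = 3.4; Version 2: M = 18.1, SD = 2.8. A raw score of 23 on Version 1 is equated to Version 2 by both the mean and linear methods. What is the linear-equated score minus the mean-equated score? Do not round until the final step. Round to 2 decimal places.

-1.08

Mean-equated: 23 + (18.1 − 16.9) = 24.20
Linear-equated: (2.8/3.4)(23 − 16.9) + 18.1 = 23.124
Difference = 23.124 − 24.20 = -1.08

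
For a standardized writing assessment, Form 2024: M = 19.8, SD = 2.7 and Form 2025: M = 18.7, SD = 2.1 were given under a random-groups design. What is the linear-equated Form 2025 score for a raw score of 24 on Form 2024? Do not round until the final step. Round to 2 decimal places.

Linear equating: y = (SD_Y/SD_X)(x − M_X) + M_Y
y = (2.1/2.7)(24 − 19.8) + 18.7
y = 0.777778 × 4.2 + 18.7 = 3.2667 + 18.7 = 21.97

21.97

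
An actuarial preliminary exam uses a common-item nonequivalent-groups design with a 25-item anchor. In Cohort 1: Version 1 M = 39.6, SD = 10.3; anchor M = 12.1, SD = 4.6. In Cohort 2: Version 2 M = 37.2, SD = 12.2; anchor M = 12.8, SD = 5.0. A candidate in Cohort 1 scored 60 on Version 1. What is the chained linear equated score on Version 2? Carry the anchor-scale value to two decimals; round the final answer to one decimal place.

57.7

Version 1 → anchor (Cohort 1): v = (4.6/10.3)(60 − 39.6) + 12.1 = 21.21
anchor → Version 2 (Cohort 2): y = (12.2/5.0)(21.21 − 12.8) + 37.2 = 57.7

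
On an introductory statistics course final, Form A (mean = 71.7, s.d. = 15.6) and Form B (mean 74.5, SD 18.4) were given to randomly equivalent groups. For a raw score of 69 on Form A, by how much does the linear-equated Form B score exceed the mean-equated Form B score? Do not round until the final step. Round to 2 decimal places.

-0.48

Mean-equated: 69 + (74.5 − 71.7) = 71.80
Linear-equated: (18.4/15.6)(69 − 71.7) + 74.5 = 71.315
Difference = 71.315 − 71.80 = -0.48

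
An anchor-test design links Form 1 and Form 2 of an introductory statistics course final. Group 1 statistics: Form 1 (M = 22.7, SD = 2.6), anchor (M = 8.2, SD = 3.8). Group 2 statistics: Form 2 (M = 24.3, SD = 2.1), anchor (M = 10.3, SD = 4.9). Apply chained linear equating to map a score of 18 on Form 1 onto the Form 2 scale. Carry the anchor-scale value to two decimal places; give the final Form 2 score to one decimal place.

Form 1 → anchor (Group 1): v = (3.8/2.6)(18 − 22.7) + 8.2 = 1.33
anchor → Form 2 (Group 2): y = (2.1/4.9)(1.33 − 10.3) + 24.3 = 20.5

20.5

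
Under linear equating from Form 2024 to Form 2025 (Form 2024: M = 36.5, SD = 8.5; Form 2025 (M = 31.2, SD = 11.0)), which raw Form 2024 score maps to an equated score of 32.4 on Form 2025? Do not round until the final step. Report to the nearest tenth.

Invert y = (SD_Y/SD_X)(x − M_X) + M_Y:
x = (SD_X/SD_Y)(y − M_Y) + M_X = (8.5/11.0)(32.4 − 31.2) + 36.5
x = 0.772727 × 1.200 + 36.5 = 37.4

37.4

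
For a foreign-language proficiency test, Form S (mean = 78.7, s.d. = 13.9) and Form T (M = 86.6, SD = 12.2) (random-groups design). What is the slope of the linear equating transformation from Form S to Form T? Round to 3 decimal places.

0.878

A = SD_Y / SD_X = 12.2 / 13.9 = 0.878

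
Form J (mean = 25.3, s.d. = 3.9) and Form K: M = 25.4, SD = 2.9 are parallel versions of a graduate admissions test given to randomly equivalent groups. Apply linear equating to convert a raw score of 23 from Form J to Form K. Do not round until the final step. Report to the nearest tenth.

23.7

Linear equating: y = (SD_Y/SD_X)(x − M_X) + M_Y
y = (2.9/3.9)(23 − 25.3) + 25.4
y = 0.743590 × -2.3 + 25.4 = -1.7103 + 25.4 = 23.7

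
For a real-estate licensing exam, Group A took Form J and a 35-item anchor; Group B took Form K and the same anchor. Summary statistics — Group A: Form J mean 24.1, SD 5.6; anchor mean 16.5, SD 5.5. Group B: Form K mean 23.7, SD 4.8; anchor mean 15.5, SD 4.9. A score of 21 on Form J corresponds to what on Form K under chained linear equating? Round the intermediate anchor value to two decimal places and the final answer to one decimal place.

21.7

Form J → anchor (Group A): v = (5.5/5.6)(21 − 24.1) + 16.5 = 13.46
anchor → Form K (Group B): y = (4.8/4.9)(13.46 − 15.5) + 23.7 = 21.7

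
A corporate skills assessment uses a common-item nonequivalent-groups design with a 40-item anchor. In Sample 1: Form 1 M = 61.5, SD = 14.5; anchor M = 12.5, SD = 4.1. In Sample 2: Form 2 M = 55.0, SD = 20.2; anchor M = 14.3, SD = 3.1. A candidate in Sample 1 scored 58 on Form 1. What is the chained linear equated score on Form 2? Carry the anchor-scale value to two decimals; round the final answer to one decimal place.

36.8

Form 1 → anchor (Sample 1): v = (4.1/14.5)(58 − 61.5) + 12.5 = 11.51
anchor → Form 2 (Sample 2): y = (20.2/3.1)(11.51 − 14.3) + 55.0 = 36.8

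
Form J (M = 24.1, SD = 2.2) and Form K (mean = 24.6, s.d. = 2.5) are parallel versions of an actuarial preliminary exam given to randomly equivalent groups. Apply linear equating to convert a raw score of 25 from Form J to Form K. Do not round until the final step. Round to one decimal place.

Linear equating: y = (SD_Y/SD_X)(x − M_X) + M_Y
y = (2.5/2.2)(25 − 24.1) + 24.6
y = 1.136364 × 0.9 + 24.6 = 1.0227 + 24.6 = 25.6

25.6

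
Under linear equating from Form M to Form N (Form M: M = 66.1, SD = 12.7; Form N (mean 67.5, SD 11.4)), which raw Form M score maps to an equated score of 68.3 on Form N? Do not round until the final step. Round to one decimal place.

Invert y = (SD_Y/SD_X)(x − M_X) + M_Y:
x = (SD_X/SD_Y)(y − M_Y) + M_X = (12.7/11.4)(68.3 − 67.5) + 66.1
x = 1.114035 × 0.800 + 66.1 = 67.0

67.0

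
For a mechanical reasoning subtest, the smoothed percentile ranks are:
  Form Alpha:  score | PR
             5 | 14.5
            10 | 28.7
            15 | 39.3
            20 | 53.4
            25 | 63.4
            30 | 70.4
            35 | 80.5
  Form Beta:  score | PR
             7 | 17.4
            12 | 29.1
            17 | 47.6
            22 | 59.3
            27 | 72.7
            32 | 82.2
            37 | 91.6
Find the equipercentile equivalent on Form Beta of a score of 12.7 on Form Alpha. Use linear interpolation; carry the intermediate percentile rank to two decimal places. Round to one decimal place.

PR of 12.7 on Form Alpha: 28.7 + (12.7 − 10)/(15 − 10) × (39.3 − 28.7) = 34.42
On Form Beta, PR 34.42 falls between score 12 (PR 29.1) and 17 (PR 47.6).
Interpolate: 12 + (34.42 − 29.1)/(47.6 − 29.1) × (17 − 12) = 13.4

13.4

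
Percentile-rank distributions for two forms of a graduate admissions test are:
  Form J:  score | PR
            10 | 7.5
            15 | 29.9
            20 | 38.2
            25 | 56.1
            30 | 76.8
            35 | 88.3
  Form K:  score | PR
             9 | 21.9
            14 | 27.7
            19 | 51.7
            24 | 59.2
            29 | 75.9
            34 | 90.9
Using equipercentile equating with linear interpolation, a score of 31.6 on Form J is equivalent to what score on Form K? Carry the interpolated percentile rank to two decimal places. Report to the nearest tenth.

PR of 31.6 on Form J: 76.8 + (31.6 − 30)/(35 − 30) × (88.3 − 76.8) = 80.48
On Form K, PR 80.48 falls between score 29 (PR 75.9) and 34 (PR 90.9).
Interpolate: 29 + (80.48 − 75.9)/(90.9 − 75.9) × (34 − 29) = 30.5

30.5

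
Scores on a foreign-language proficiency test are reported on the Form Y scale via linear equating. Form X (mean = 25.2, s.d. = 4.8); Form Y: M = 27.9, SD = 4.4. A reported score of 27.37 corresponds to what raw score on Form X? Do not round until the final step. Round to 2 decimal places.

Invert y = (SD_Y/SD_X)(x − M_X) + M_Y:
x = (SD_X/SD_Y)(y − M_Y) + M_X = (4.8/4.4)(27.37 − 27.9) + 25.2
x = 1.090909 × -0.530 + 25.2 = 24.62

24.62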